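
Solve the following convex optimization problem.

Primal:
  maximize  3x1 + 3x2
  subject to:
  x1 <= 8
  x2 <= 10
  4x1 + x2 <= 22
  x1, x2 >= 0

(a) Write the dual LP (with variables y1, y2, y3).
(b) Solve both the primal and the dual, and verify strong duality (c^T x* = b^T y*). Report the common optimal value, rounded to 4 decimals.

The standard primal-dual pair for 'max c^T x s.t. A x <= b, x >= 0' is:
  Dual:  min b^T y  s.t.  A^T y >= c,  y >= 0.

So the dual LP is:
  minimize  8y1 + 10y2 + 22y3
  subject to:
    y1 + 4y3 >= 3
    y2 + y3 >= 3
    y1, y2, y3 >= 0

Solving the primal: x* = (3, 10).
  primal value c^T x* = 39.
Solving the dual: y* = (0, 2.25, 0.75).
  dual value b^T y* = 39.
Strong duality: c^T x* = b^T y*. Confirmed.

39


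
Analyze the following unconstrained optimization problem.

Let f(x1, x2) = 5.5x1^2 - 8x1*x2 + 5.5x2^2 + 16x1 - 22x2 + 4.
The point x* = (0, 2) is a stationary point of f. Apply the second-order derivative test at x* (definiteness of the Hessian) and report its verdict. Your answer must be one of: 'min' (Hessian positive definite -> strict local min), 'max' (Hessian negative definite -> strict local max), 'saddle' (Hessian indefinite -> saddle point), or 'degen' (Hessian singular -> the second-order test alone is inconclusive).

Compute the Hessian H = grad^2 f:
  H = [[11, -8], [-8, 11]]
Verify stationarity: grad f(x*) = H x* + g = (0, 0).
Eigenvalues of H: 3, 19.
Both eigenvalues > 0, so H is positive definite -> x* is a strict local min.

min


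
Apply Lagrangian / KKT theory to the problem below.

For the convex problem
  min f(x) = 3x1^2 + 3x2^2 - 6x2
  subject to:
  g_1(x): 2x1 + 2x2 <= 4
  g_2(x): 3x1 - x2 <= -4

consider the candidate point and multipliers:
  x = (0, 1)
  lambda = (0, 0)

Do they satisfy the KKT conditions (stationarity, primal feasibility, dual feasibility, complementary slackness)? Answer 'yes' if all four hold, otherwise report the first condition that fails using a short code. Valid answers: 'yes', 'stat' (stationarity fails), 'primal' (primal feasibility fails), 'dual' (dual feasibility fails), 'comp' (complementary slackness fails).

Gradient of f: grad f(x) = Q x + c = (0, 0)
Constraint values g_i(x) = a_i^T x - b_i:
  g_1((0, 1)) = -2
  g_2((0, 1)) = 3
Stationarity residual: grad f(x) + sum_i lambda_i a_i = (0, 0)
  -> stationarity OK
Primal feasibility (all g_i <= 0): FAILS
Dual feasibility (all lambda_i >= 0): OK
Complementary slackness (lambda_i * g_i(x) = 0 for all i): OK

Verdict: the first failing condition is primal_feasibility -> primal.

primal


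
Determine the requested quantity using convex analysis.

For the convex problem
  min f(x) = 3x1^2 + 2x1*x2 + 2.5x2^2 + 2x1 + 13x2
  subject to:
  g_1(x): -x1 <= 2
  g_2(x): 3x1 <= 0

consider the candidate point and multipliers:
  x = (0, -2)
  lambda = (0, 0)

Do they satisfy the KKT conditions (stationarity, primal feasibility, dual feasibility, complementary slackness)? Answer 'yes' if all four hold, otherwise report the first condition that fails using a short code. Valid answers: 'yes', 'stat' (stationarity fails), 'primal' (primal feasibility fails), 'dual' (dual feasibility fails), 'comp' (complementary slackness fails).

Gradient of f: grad f(x) = Q x + c = (-2, 3)
Constraint values g_i(x) = a_i^T x - b_i:
  g_1((0, -2)) = -2
  g_2((0, -2)) = 0
Stationarity residual: grad f(x) + sum_i lambda_i a_i = (-2, 3)
  -> stationarity FAILS
Primal feasibility (all g_i <= 0): OK
Dual feasibility (all lambda_i >= 0): OK
Complementary slackness (lambda_i * g_i(x) = 0 for all i): OK

Verdict: the first failing condition is stationarity -> stat.

stat


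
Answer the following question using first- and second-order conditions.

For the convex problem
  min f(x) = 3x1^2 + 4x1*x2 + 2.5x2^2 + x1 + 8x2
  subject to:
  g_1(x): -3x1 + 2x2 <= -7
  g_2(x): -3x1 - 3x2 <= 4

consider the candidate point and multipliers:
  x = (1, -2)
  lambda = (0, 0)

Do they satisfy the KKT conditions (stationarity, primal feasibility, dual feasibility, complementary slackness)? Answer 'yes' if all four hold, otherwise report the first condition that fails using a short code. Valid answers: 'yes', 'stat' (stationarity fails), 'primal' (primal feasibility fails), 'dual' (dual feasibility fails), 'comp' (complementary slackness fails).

Gradient of f: grad f(x) = Q x + c = (-1, 2)
Constraint values g_i(x) = a_i^T x - b_i:
  g_1((1, -2)) = 0
  g_2((1, -2)) = -1
Stationarity residual: grad f(x) + sum_i lambda_i a_i = (-1, 2)
  -> stationarity FAILS
Primal feasibility (all g_i <= 0): OK
Dual feasibility (all lambda_i >= 0): OK
Complementary slackness (lambda_i * g_i(x) = 0 for all i): OK

Verdict: the first failing condition is stationarity -> stat.

stat


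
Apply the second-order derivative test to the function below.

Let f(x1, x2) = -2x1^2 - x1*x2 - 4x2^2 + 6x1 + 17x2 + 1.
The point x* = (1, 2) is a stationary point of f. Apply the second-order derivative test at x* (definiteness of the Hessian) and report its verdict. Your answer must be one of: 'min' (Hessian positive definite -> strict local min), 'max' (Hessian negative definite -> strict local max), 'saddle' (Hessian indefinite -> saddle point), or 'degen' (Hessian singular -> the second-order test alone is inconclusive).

Compute the Hessian H = grad^2 f:
  H = [[-4, -1], [-1, -8]]
Verify stationarity: grad f(x*) = H x* + g = (0, 0).
Eigenvalues of H: -8.2361, -3.7639.
Both eigenvalues < 0, so H is negative definite -> x* is a strict local max.

max


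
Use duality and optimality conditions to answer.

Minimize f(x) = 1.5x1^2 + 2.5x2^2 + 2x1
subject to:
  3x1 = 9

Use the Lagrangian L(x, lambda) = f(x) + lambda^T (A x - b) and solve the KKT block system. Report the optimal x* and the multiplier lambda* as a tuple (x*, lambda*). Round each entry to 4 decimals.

Form the Lagrangian:
  L(x, lambda) = (1/2) x^T Q x + c^T x + lambda^T (A x - b)
Stationarity (grad_x L = 0): Q x + c + A^T lambda = 0.
Primal feasibility: A x = b.

This gives the KKT block system:
  [ Q   A^T ] [ x     ]   [-c ]
  [ A    0  ] [ lambda ] = [ b ]

Solving the linear system:
  x*      = (3, 0)
  lambda* = (-3.6667)
  f(x*)   = 19.5

x* = (3, 0), lambda* = (-3.6667)


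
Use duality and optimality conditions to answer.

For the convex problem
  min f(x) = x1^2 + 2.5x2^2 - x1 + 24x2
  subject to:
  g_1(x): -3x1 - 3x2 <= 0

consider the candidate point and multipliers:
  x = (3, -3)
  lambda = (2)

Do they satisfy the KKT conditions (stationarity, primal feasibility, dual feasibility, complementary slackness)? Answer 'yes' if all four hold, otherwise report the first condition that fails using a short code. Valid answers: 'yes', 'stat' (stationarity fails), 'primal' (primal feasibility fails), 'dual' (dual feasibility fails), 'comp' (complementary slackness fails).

Gradient of f: grad f(x) = Q x + c = (5, 9)
Constraint values g_i(x) = a_i^T x - b_i:
  g_1((3, -3)) = 0
Stationarity residual: grad f(x) + sum_i lambda_i a_i = (-1, 3)
  -> stationarity FAILS
Primal feasibility (all g_i <= 0): OK
Dual feasibility (all lambda_i >= 0): OK
Complementary slackness (lambda_i * g_i(x) = 0 for all i): OK

Verdict: the first failing condition is stationarity -> stat.

stat


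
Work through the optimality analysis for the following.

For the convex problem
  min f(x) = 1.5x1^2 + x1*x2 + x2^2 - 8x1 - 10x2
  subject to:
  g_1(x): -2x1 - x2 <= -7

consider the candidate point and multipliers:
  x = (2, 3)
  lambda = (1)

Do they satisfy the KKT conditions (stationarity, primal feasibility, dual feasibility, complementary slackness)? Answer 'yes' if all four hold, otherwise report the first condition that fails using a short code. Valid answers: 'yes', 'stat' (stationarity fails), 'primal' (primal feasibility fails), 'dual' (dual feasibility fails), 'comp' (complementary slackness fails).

Gradient of f: grad f(x) = Q x + c = (1, -2)
Constraint values g_i(x) = a_i^T x - b_i:
  g_1((2, 3)) = 0
Stationarity residual: grad f(x) + sum_i lambda_i a_i = (-1, -3)
  -> stationarity FAILS
Primal feasibility (all g_i <= 0): OK
Dual feasibility (all lambda_i >= 0): OK
Complementary slackness (lambda_i * g_i(x) = 0 for all i): OK

Verdict: the first failing condition is stationarity -> stat.

stat


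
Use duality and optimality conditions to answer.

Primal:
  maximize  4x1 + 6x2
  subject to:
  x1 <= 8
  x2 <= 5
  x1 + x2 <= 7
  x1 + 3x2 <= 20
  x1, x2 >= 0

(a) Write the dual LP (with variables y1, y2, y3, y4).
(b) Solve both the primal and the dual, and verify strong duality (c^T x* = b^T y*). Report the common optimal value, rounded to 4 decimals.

The standard primal-dual pair for 'max c^T x s.t. A x <= b, x >= 0' is:
  Dual:  min b^T y  s.t.  A^T y >= c,  y >= 0.

So the dual LP is:
  minimize  8y1 + 5y2 + 7y3 + 20y4
  subject to:
    y1 + y3 + y4 >= 4
    y2 + y3 + 3y4 >= 6
    y1, y2, y3, y4 >= 0

Solving the primal: x* = (2, 5).
  primal value c^T x* = 38.
Solving the dual: y* = (0, 2, 4, 0).
  dual value b^T y* = 38.
Strong duality: c^T x* = b^T y*. Confirmed.

38


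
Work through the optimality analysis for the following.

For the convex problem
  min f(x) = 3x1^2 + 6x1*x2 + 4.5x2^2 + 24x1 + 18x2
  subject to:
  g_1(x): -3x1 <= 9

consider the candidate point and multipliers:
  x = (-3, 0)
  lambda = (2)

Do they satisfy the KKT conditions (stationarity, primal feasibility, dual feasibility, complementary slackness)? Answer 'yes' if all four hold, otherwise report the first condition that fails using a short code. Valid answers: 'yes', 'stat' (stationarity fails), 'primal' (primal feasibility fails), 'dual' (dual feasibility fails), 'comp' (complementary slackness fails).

Gradient of f: grad f(x) = Q x + c = (6, 0)
Constraint values g_i(x) = a_i^T x - b_i:
  g_1((-3, 0)) = 0
Stationarity residual: grad f(x) + sum_i lambda_i a_i = (0, 0)
  -> stationarity OK
Primal feasibility (all g_i <= 0): OK
Dual feasibility (all lambda_i >= 0): OK
Complementary slackness (lambda_i * g_i(x) = 0 for all i): OK

Verdict: yes, KKT holds.

yes


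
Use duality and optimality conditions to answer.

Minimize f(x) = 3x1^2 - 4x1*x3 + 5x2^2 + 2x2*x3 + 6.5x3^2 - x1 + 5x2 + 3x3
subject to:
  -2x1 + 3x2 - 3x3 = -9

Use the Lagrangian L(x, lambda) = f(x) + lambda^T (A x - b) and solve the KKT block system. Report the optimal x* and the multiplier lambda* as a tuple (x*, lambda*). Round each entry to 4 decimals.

Form the Lagrangian:
  L(x, lambda) = (1/2) x^T Q x + c^T x + lambda^T (A x - b)
Stationarity (grad_x L = 0): Q x + c + A^T lambda = 0.
Primal feasibility: A x = b.

This gives the KKT block system:
  [ Q   A^T ] [ x     ]   [-c ]
  [ A    0  ] [ lambda ] = [ b ]

Solving the linear system:
  x*      = (1.3722, -1.2515, 0.8338)
  lambda* = (1.949)
  f(x*)   = 6.2066

x* = (1.3722, -1.2515, 0.8338), lambda* = (1.949)


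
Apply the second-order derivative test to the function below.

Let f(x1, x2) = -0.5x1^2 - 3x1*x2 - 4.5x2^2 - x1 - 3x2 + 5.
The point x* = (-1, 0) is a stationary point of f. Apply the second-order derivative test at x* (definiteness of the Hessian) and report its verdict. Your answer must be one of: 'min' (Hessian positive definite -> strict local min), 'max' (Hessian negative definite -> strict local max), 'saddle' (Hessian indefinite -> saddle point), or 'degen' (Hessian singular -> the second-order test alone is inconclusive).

Compute the Hessian H = grad^2 f:
  H = [[-1, -3], [-3, -9]]
Verify stationarity: grad f(x*) = H x* + g = (0, 0).
Eigenvalues of H: -10, 0.
H has a zero eigenvalue (singular; negative semidefinite but not definite), so H is neither positive definite, negative definite, nor indefinite. The second-order test alone is inconclusive -> degen.
(Indeed, f is constant along the null direction of H through x*, so x* is not a strict local extremum.)

degen


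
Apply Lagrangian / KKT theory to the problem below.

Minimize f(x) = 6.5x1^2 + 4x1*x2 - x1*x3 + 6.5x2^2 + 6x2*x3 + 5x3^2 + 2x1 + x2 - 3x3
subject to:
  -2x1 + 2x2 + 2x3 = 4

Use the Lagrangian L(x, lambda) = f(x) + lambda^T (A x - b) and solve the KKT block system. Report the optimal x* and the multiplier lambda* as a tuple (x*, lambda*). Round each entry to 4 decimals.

Form the Lagrangian:
  L(x, lambda) = (1/2) x^T Q x + c^T x + lambda^T (A x - b)
Stationarity (grad_x L = 0): Q x + c + A^T lambda = 0.
Primal feasibility: A x = b.

This gives the KKT block system:
  [ Q   A^T ] [ x     ]   [-c ]
  [ A    0  ] [ lambda ] = [ b ]

Solving the linear system:
  x*      = (-0.8304, 0.4391, 0.7304)
  lambda* = (-3.8848)
  f(x*)   = 6.063

x* = (-0.8304, 0.4391, 0.7304), lambda* = (-3.8848)


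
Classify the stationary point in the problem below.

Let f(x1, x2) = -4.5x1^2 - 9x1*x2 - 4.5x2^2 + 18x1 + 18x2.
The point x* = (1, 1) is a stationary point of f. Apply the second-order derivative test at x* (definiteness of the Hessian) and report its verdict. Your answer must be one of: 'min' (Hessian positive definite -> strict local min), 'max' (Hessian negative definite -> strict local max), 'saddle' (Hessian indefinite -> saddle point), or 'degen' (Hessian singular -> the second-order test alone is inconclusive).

Compute the Hessian H = grad^2 f:
  H = [[-9, -9], [-9, -9]]
Verify stationarity: grad f(x*) = H x* + g = (0, 0).
Eigenvalues of H: -18, 0.
H has a zero eigenvalue (singular; negative semidefinite but not definite), so H is neither positive definite, negative definite, nor indefinite. The second-order test alone is inconclusive -> degen.
(Indeed, f is constant along the null direction of H through x*, so x* is not a strict local extremum.)

degen


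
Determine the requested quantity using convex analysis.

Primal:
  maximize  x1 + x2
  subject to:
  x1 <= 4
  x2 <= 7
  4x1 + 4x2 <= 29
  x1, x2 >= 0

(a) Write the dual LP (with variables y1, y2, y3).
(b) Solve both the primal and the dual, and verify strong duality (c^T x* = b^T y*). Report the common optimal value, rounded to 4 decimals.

The standard primal-dual pair for 'max c^T x s.t. A x <= b, x >= 0' is:
  Dual:  min b^T y  s.t.  A^T y >= c,  y >= 0.

So the dual LP is:
  minimize  4y1 + 7y2 + 29y3
  subject to:
    y1 + 4y3 >= 1
    y2 + 4y3 >= 1
    y1, y2, y3 >= 0

Solving the primal: x* = (0.25, 7).
  primal value c^T x* = 7.25.
Solving the dual: y* = (0, 0, 0.25).
  dual value b^T y* = 7.25.
Strong duality: c^T x* = b^T y*. Confirmed.

7.25


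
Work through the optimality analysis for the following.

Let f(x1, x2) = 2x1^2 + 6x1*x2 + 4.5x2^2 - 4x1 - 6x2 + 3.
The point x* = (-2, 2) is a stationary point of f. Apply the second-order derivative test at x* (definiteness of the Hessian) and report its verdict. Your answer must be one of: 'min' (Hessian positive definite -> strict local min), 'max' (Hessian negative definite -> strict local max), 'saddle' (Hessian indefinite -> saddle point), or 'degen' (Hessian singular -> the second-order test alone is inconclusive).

Compute the Hessian H = grad^2 f:
  H = [[4, 6], [6, 9]]
Verify stationarity: grad f(x*) = H x* + g = (0, 0).
Eigenvalues of H: 0, 13.
H has a zero eigenvalue (singular; positive semidefinite but not definite), so H is neither positive definite, negative definite, nor indefinite. The second-order test alone is inconclusive -> degen.
(Indeed, f is constant along the null direction of H through x*, so x* is not a strict local extremum.)

degen


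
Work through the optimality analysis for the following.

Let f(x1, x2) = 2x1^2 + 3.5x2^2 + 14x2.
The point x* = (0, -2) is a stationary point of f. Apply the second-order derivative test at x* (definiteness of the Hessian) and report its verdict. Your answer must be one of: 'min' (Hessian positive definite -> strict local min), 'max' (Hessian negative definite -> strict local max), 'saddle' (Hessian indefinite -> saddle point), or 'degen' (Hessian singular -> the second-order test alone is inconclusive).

Compute the Hessian H = grad^2 f:
  H = [[4, 0], [0, 7]]
Verify stationarity: grad f(x*) = H x* + g = (0, 0).
Eigenvalues of H: 4, 7.
Both eigenvalues > 0, so H is positive definite -> x* is a strict local min.

min


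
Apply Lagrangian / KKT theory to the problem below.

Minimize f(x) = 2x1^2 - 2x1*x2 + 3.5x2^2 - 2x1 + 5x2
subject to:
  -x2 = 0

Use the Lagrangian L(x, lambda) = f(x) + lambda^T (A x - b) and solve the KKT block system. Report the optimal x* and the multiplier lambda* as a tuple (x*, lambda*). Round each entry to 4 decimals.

Form the Lagrangian:
  L(x, lambda) = (1/2) x^T Q x + c^T x + lambda^T (A x - b)
Stationarity (grad_x L = 0): Q x + c + A^T lambda = 0.
Primal feasibility: A x = b.

This gives the KKT block system:
  [ Q   A^T ] [ x     ]   [-c ]
  [ A    0  ] [ lambda ] = [ b ]

Solving the linear system:
  x*      = (0.5, 0)
  lambda* = (4)
  f(x*)   = -0.5

x* = (0.5, 0), lambda* = (4)


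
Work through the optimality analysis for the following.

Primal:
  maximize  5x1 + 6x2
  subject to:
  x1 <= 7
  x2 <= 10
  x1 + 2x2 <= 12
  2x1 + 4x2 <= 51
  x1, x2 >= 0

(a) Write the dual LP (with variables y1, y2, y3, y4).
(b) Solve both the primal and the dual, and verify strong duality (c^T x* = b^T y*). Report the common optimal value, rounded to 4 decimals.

The standard primal-dual pair for 'max c^T x s.t. A x <= b, x >= 0' is:
  Dual:  min b^T y  s.t.  A^T y >= c,  y >= 0.

So the dual LP is:
  minimize  7y1 + 10y2 + 12y3 + 51y4
  subject to:
    y1 + y3 + 2y4 >= 5
    y2 + 2y3 + 4y4 >= 6
    y1, y2, y3, y4 >= 0

Solving the primal: x* = (7, 2.5).
  primal value c^T x* = 50.
Solving the dual: y* = (2, 0, 3, 0).
  dual value b^T y* = 50.
Strong duality: c^T x* = b^T y*. Confirmed.

50


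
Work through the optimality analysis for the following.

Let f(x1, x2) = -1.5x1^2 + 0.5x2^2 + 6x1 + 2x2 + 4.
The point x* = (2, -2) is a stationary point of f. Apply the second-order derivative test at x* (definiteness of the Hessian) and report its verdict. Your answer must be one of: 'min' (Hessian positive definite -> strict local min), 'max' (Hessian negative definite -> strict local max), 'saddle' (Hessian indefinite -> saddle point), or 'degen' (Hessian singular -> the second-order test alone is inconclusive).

Compute the Hessian H = grad^2 f:
  H = [[-3, 0], [0, 1]]
Verify stationarity: grad f(x*) = H x* + g = (0, 0).
Eigenvalues of H: -3, 1.
Eigenvalues have mixed signs, so H is indefinite -> x* is a saddle point.

saddle


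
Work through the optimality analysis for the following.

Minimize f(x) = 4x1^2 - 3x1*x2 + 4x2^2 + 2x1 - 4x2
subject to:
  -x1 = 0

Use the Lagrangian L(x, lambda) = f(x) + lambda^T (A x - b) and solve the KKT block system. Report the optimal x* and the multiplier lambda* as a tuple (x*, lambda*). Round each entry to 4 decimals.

Form the Lagrangian:
  L(x, lambda) = (1/2) x^T Q x + c^T x + lambda^T (A x - b)
Stationarity (grad_x L = 0): Q x + c + A^T lambda = 0.
Primal feasibility: A x = b.

This gives the KKT block system:
  [ Q   A^T ] [ x     ]   [-c ]
  [ A    0  ] [ lambda ] = [ b ]

Solving the linear system:
  x*      = (0, 0.5)
  lambda* = (0.5)
  f(x*)   = -1

x* = (0, 0.5), lambda* = (0.5)


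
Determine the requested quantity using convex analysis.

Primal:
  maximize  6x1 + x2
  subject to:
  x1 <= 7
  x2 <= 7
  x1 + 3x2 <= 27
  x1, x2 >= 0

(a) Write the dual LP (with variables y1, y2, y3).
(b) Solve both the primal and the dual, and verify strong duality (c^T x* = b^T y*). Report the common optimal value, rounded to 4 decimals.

The standard primal-dual pair for 'max c^T x s.t. A x <= b, x >= 0' is:
  Dual:  min b^T y  s.t.  A^T y >= c,  y >= 0.

So the dual LP is:
  minimize  7y1 + 7y2 + 27y3
  subject to:
    y1 + y3 >= 6
    y2 + 3y3 >= 1
    y1, y2, y3 >= 0

Solving the primal: x* = (7, 6.6667).
  primal value c^T x* = 48.6667.
Solving the dual: y* = (5.6667, 0, 0.3333).
  dual value b^T y* = 48.6667.
Strong duality: c^T x* = b^T y*. Confirmed.

48.6667


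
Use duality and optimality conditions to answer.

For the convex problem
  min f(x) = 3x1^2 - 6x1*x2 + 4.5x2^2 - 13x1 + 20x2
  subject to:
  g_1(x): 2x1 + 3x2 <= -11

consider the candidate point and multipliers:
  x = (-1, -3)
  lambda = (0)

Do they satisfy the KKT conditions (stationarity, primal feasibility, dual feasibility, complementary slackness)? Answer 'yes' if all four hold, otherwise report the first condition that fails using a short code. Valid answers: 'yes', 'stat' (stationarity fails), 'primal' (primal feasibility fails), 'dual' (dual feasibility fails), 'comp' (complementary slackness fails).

Gradient of f: grad f(x) = Q x + c = (-1, -1)
Constraint values g_i(x) = a_i^T x - b_i:
  g_1((-1, -3)) = 0
Stationarity residual: grad f(x) + sum_i lambda_i a_i = (-1, -1)
  -> stationarity FAILS
Primal feasibility (all g_i <= 0): OK
Dual feasibility (all lambda_i >= 0): OK
Complementary slackness (lambda_i * g_i(x) = 0 for all i): OK

Verdict: the first failing condition is stationarity -> stat.

stat


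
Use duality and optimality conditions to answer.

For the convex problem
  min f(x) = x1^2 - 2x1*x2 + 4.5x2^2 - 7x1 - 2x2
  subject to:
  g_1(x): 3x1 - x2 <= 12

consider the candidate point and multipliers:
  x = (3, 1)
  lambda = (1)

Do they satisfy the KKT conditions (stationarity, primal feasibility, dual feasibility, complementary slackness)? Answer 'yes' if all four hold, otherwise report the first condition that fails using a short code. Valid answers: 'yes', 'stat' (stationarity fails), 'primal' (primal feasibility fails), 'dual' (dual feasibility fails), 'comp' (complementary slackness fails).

Gradient of f: grad f(x) = Q x + c = (-3, 1)
Constraint values g_i(x) = a_i^T x - b_i:
  g_1((3, 1)) = -4
Stationarity residual: grad f(x) + sum_i lambda_i a_i = (0, 0)
  -> stationarity OK
Primal feasibility (all g_i <= 0): OK
Dual feasibility (all lambda_i >= 0): OK
Complementary slackness (lambda_i * g_i(x) = 0 for all i): FAILS

Verdict: the first failing condition is complementary_slackness -> comp.

comp


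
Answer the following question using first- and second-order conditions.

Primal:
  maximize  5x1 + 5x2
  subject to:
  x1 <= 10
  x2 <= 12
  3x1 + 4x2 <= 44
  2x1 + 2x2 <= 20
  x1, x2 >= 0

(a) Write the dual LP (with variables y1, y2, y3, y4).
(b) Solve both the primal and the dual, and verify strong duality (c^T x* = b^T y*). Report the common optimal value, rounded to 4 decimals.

The standard primal-dual pair for 'max c^T x s.t. A x <= b, x >= 0' is:
  Dual:  min b^T y  s.t.  A^T y >= c,  y >= 0.

So the dual LP is:
  minimize  10y1 + 12y2 + 44y3 + 20y4
  subject to:
    y1 + 3y3 + 2y4 >= 5
    y2 + 4y3 + 2y4 >= 5
    y1, y2, y3, y4 >= 0

Solving the primal: x* = (10, 0).
  primal value c^T x* = 50.
Solving the dual: y* = (0, 0, 0, 2.5).
  dual value b^T y* = 50.
Strong duality: c^T x* = b^T y*. Confirmed.

50


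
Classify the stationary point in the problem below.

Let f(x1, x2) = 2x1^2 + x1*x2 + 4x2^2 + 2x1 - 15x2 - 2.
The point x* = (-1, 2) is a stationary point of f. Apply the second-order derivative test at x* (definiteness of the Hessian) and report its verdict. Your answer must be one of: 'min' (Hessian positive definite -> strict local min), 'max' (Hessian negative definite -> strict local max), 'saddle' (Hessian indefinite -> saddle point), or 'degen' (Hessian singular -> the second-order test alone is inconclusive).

Compute the Hessian H = grad^2 f:
  H = [[4, 1], [1, 8]]
Verify stationarity: grad f(x*) = H x* + g = (0, 0).
Eigenvalues of H: 3.7639, 8.2361.
Both eigenvalues > 0, so H is positive definite -> x* is a strict local min.

min


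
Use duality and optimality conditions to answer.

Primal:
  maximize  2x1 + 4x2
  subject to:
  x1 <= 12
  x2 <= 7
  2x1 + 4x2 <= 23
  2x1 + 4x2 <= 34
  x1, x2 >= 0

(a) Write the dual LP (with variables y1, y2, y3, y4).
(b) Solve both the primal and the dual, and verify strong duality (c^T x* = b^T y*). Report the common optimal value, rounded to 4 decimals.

The standard primal-dual pair for 'max c^T x s.t. A x <= b, x >= 0' is:
  Dual:  min b^T y  s.t.  A^T y >= c,  y >= 0.

So the dual LP is:
  minimize  12y1 + 7y2 + 23y3 + 34y4
  subject to:
    y1 + 2y3 + 2y4 >= 2
    y2 + 4y3 + 4y4 >= 4
    y1, y2, y3, y4 >= 0

Solving the primal: x* = (11.5, 0).
  primal value c^T x* = 23.
Solving the dual: y* = (0, 0, 1, 0).
  dual value b^T y* = 23.
Strong duality: c^T x* = b^T y*. Confirmed.

23


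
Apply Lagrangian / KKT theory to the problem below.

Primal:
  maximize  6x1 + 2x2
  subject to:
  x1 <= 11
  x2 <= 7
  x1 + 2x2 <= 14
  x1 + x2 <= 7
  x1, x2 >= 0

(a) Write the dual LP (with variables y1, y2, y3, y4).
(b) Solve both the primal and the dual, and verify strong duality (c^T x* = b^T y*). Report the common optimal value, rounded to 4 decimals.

The standard primal-dual pair for 'max c^T x s.t. A x <= b, x >= 0' is:
  Dual:  min b^T y  s.t.  A^T y >= c,  y >= 0.

So the dual LP is:
  minimize  11y1 + 7y2 + 14y3 + 7y4
  subject to:
    y1 + y3 + y4 >= 6
    y2 + 2y3 + y4 >= 2
    y1, y2, y3, y4 >= 0

Solving the primal: x* = (7, 0).
  primal value c^T x* = 42.
Solving the dual: y* = (0, 0, 0, 6).
  dual value b^T y* = 42.
Strong duality: c^T x* = b^T y*. Confirmed.

42


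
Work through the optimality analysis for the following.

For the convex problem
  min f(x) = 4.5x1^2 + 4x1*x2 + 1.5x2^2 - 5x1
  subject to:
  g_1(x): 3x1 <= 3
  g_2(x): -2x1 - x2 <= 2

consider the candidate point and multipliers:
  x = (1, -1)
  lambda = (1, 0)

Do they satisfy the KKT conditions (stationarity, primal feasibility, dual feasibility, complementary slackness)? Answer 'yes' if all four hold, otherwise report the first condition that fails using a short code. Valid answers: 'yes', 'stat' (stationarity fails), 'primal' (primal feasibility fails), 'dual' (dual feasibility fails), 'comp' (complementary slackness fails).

Gradient of f: grad f(x) = Q x + c = (0, 1)
Constraint values g_i(x) = a_i^T x - b_i:
  g_1((1, -1)) = 0
  g_2((1, -1)) = -3
Stationarity residual: grad f(x) + sum_i lambda_i a_i = (3, 1)
  -> stationarity FAILS
Primal feasibility (all g_i <= 0): OK
Dual feasibility (all lambda_i >= 0): OK
Complementary slackness (lambda_i * g_i(x) = 0 for all i): OK

Verdict: the first failing condition is stationarity -> stat.

stat


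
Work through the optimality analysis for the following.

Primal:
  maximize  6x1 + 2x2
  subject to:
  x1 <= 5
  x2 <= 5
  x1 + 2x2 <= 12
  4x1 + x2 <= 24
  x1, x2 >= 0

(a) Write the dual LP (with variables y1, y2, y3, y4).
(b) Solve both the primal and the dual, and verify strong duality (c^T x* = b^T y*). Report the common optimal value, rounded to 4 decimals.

The standard primal-dual pair for 'max c^T x s.t. A x <= b, x >= 0' is:
  Dual:  min b^T y  s.t.  A^T y >= c,  y >= 0.

So the dual LP is:
  minimize  5y1 + 5y2 + 12y3 + 24y4
  subject to:
    y1 + y3 + 4y4 >= 6
    y2 + 2y3 + y4 >= 2
    y1, y2, y3, y4 >= 0

Solving the primal: x* = (5, 3.5).
  primal value c^T x* = 37.
Solving the dual: y* = (5, 0, 1, 0).
  dual value b^T y* = 37.
Strong duality: c^T x* = b^T y*. Confirmed.

37


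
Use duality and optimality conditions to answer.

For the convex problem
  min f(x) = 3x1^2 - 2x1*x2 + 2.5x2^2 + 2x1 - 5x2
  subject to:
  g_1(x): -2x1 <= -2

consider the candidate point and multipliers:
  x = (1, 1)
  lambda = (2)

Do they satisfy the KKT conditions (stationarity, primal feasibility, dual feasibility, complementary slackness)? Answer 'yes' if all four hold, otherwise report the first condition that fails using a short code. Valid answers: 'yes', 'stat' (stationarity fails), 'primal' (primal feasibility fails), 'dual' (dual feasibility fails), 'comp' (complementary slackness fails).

Gradient of f: grad f(x) = Q x + c = (6, -2)
Constraint values g_i(x) = a_i^T x - b_i:
  g_1((1, 1)) = 0
Stationarity residual: grad f(x) + sum_i lambda_i a_i = (2, -2)
  -> stationarity FAILS
Primal feasibility (all g_i <= 0): OK
Dual feasibility (all lambda_i >= 0): OK
Complementary slackness (lambda_i * g_i(x) = 0 for all i): OK

Verdict: the first failing condition is stationarity -> stat.

stat


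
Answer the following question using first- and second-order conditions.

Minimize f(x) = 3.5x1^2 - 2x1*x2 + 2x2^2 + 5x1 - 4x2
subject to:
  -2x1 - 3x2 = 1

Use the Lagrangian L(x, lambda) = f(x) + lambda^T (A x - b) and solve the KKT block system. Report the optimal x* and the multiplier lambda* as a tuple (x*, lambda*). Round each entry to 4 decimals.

Form the Lagrangian:
  L(x, lambda) = (1/2) x^T Q x + c^T x + lambda^T (A x - b)
Stationarity (grad_x L = 0): Q x + c + A^T lambda = 0.
Primal feasibility: A x = b.

This gives the KKT block system:
  [ Q   A^T ] [ x     ]   [-c ]
  [ A    0  ] [ lambda ] = [ b ]

Solving the linear system:
  x*      = (-0.8058, 0.2039)
  lambda* = (-0.5243)
  f(x*)   = -2.1602

x* = (-0.8058, 0.2039), lambda* = (-0.5243)


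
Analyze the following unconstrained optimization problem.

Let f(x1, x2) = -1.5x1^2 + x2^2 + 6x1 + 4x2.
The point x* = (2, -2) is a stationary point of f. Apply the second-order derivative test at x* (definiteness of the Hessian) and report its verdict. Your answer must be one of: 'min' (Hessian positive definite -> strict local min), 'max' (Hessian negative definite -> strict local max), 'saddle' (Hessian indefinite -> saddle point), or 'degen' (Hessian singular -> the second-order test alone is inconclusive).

Compute the Hessian H = grad^2 f:
  H = [[-3, 0], [0, 2]]
Verify stationarity: grad f(x*) = H x* + g = (0, 0).
Eigenvalues of H: -3, 2.
Eigenvalues have mixed signs, so H is indefinite -> x* is a saddle point.

saddle


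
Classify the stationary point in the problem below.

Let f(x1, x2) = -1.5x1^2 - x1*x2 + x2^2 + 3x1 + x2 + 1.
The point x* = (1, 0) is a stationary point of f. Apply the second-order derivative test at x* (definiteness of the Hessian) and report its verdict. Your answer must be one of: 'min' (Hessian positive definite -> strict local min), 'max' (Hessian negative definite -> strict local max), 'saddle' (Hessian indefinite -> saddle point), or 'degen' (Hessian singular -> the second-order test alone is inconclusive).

Compute the Hessian H = grad^2 f:
  H = [[-3, -1], [-1, 2]]
Verify stationarity: grad f(x*) = H x* + g = (0, 0).
Eigenvalues of H: -3.1926, 2.1926.
Eigenvalues have mixed signs, so H is indefinite -> x* is a saddle point.

saddle


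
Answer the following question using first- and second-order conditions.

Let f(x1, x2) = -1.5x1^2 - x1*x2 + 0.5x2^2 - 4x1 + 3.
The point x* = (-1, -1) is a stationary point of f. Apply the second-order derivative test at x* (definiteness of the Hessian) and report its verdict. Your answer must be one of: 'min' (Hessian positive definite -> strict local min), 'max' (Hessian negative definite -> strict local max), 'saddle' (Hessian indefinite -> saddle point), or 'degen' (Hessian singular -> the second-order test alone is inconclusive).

Compute the Hessian H = grad^2 f:
  H = [[-3, -1], [-1, 1]]
Verify stationarity: grad f(x*) = H x* + g = (0, 0).
Eigenvalues of H: -3.2361, 1.2361.
Eigenvalues have mixed signs, so H is indefinite -> x* is a saddle point.

saddle


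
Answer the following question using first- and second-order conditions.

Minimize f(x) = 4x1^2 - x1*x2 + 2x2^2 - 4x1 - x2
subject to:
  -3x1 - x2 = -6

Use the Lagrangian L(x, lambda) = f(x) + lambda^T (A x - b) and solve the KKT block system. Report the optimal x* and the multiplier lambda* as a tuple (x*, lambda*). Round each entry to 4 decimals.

Form the Lagrangian:
  L(x, lambda) = (1/2) x^T Q x + c^T x + lambda^T (A x - b)
Stationarity (grad_x L = 0): Q x + c + A^T lambda = 0.
Primal feasibility: A x = b.

This gives the KKT block system:
  [ Q   A^T ] [ x     ]   [-c ]
  [ A    0  ] [ lambda ] = [ b ]

Solving the linear system:
  x*      = (1.58, 1.26)
  lambda* = (2.46)
  f(x*)   = 3.59

x* = (1.58, 1.26), lambda* = (2.46)


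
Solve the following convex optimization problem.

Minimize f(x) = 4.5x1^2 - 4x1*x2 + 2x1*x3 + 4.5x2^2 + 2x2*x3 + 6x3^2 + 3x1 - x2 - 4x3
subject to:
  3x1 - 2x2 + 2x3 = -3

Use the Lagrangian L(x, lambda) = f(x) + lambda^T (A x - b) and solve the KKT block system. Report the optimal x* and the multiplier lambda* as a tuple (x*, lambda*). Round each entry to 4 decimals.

Form the Lagrangian:
  L(x, lambda) = (1/2) x^T Q x + c^T x + lambda^T (A x - b)
Stationarity (grad_x L = 0): Q x + c + A^T lambda = 0.
Primal feasibility: A x = b.

This gives the KKT block system:
  [ Q   A^T ] [ x     ]   [-c ]
  [ A    0  ] [ lambda ] = [ b ]

Solving the linear system:
  x*      = (-1.0271, 0.095, 0.1357)
  lambda* = (2.1176)
  f(x*)   = 1.3167

x* = (-1.0271, 0.095, 0.1357), lambda* = (2.1176)


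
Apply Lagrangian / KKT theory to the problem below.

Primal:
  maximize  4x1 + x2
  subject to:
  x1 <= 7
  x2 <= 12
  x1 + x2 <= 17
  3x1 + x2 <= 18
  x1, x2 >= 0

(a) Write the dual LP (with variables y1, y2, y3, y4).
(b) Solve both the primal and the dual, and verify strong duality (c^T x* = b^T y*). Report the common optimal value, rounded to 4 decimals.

The standard primal-dual pair for 'max c^T x s.t. A x <= b, x >= 0' is:
  Dual:  min b^T y  s.t.  A^T y >= c,  y >= 0.

So the dual LP is:
  minimize  7y1 + 12y2 + 17y3 + 18y4
  subject to:
    y1 + y3 + 3y4 >= 4
    y2 + y3 + y4 >= 1
    y1, y2, y3, y4 >= 0

Solving the primal: x* = (6, 0).
  primal value c^T x* = 24.
Solving the dual: y* = (0, 0, 0, 1.3333).
  dual value b^T y* = 24.
Strong duality: c^T x* = b^T y*. Confirmed.

24


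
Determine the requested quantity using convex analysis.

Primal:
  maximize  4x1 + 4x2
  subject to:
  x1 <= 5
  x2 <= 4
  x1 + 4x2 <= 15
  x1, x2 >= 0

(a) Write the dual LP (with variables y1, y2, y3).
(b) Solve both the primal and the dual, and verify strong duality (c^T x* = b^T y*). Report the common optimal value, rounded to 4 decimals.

The standard primal-dual pair for 'max c^T x s.t. A x <= b, x >= 0' is:
  Dual:  min b^T y  s.t.  A^T y >= c,  y >= 0.

So the dual LP is:
  minimize  5y1 + 4y2 + 15y3
  subject to:
    y1 + y3 >= 4
    y2 + 4y3 >= 4
    y1, y2, y3 >= 0

Solving the primal: x* = (5, 2.5).
  primal value c^T x* = 30.
Solving the dual: y* = (3, 0, 1).
  dual value b^T y* = 30.
Strong duality: c^T x* = b^T y*. Confirmed.

30


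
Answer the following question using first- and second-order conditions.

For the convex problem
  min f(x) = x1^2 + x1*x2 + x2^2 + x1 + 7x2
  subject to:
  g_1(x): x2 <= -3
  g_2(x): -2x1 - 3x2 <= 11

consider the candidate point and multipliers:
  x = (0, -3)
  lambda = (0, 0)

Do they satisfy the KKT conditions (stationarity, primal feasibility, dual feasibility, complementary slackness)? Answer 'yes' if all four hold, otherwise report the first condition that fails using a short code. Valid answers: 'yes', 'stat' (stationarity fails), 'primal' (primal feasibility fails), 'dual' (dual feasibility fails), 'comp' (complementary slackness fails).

Gradient of f: grad f(x) = Q x + c = (-2, 1)
Constraint values g_i(x) = a_i^T x - b_i:
  g_1((0, -3)) = 0
  g_2((0, -3)) = -2
Stationarity residual: grad f(x) + sum_i lambda_i a_i = (-2, 1)
  -> stationarity FAILS
Primal feasibility (all g_i <= 0): OK
Dual feasibility (all lambda_i >= 0): OK
Complementary slackness (lambda_i * g_i(x) = 0 for all i): OK

Verdict: the first failing condition is stationarity -> stat.

stat


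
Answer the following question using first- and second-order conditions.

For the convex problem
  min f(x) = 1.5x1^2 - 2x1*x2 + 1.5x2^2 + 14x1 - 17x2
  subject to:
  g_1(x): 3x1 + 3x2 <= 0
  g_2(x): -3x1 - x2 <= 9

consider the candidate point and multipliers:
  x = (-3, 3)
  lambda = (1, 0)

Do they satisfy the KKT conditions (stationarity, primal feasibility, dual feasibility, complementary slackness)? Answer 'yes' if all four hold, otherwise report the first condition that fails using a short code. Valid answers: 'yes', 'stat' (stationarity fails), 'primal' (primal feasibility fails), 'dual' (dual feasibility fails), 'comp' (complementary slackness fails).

Gradient of f: grad f(x) = Q x + c = (-1, -2)
Constraint values g_i(x) = a_i^T x - b_i:
  g_1((-3, 3)) = 0
  g_2((-3, 3)) = -3
Stationarity residual: grad f(x) + sum_i lambda_i a_i = (2, 1)
  -> stationarity FAILS
Primal feasibility (all g_i <= 0): OK
Dual feasibility (all lambda_i >= 0): OK
Complementary slackness (lambda_i * g_i(x) = 0 for all i): OK

Verdict: the first failing condition is stationarity -> stat.

stat


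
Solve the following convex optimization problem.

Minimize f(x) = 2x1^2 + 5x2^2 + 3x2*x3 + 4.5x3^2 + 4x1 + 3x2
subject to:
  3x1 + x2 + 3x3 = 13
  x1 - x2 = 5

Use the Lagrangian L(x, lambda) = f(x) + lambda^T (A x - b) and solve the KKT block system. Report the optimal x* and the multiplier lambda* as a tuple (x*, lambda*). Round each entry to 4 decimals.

Form the Lagrangian:
  L(x, lambda) = (1/2) x^T Q x + c^T x + lambda^T (A x - b)
Stationarity (grad_x L = 0): Q x + c + A^T lambda = 0.
Primal feasibility: A x = b.

This gives the KKT block system:
  [ Q   A^T ] [ x     ]   [-c ]
  [ A    0  ] [ lambda ] = [ b ]

Solving the linear system:
  x*      = (3.5, -1.5, 1.3333)
  lambda* = (-2.5, -10.5)
  f(x*)   = 47.25

x* = (3.5, -1.5, 1.3333), lambda* = (-2.5, -10.5)


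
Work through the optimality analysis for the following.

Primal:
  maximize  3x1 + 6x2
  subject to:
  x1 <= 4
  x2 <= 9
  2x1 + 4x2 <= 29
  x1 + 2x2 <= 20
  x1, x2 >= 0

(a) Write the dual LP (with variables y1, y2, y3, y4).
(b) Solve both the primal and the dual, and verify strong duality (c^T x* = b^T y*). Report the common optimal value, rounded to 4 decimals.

The standard primal-dual pair for 'max c^T x s.t. A x <= b, x >= 0' is:
  Dual:  min b^T y  s.t.  A^T y >= c,  y >= 0.

So the dual LP is:
  minimize  4y1 + 9y2 + 29y3 + 20y4
  subject to:
    y1 + 2y3 + y4 >= 3
    y2 + 4y3 + 2y4 >= 6
    y1, y2, y3, y4 >= 0

Solving the primal: x* = (0, 7.25).
  primal value c^T x* = 43.5.
Solving the dual: y* = (0, 0, 1.5, 0).
  dual value b^T y* = 43.5.
Strong duality: c^T x* = b^T y*. Confirmed.

43.5


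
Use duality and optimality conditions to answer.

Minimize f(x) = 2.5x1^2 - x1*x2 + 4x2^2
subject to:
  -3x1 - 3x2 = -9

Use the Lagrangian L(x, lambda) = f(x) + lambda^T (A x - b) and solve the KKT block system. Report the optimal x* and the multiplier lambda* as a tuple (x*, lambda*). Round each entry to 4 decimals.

Form the Lagrangian:
  L(x, lambda) = (1/2) x^T Q x + c^T x + lambda^T (A x - b)
Stationarity (grad_x L = 0): Q x + c + A^T lambda = 0.
Primal feasibility: A x = b.

This gives the KKT block system:
  [ Q   A^T ] [ x     ]   [-c ]
  [ A    0  ] [ lambda ] = [ b ]

Solving the linear system:
  x*      = (1.8, 1.2)
  lambda* = (2.6)
  f(x*)   = 11.7

x* = (1.8, 1.2), lambda* = (2.6)


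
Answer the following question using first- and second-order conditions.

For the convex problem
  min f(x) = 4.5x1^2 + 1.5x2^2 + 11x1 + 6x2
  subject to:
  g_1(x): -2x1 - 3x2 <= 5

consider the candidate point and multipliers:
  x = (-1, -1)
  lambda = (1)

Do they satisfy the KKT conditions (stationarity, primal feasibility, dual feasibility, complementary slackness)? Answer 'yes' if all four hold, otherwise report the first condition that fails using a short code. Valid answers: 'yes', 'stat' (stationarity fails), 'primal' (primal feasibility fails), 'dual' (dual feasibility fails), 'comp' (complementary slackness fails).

Gradient of f: grad f(x) = Q x + c = (2, 3)
Constraint values g_i(x) = a_i^T x - b_i:
  g_1((-1, -1)) = 0
Stationarity residual: grad f(x) + sum_i lambda_i a_i = (0, 0)
  -> stationarity OK
Primal feasibility (all g_i <= 0): OK
Dual feasibility (all lambda_i >= 0): OK
Complementary slackness (lambda_i * g_i(x) = 0 for all i): OK

Verdict: yes, KKT holds.

yes


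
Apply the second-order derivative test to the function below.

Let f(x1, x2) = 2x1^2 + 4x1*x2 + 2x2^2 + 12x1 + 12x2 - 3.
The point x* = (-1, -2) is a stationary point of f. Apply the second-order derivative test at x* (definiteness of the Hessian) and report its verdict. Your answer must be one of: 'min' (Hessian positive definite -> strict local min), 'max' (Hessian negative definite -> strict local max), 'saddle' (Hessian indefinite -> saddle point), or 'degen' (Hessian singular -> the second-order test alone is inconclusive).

Compute the Hessian H = grad^2 f:
  H = [[4, 4], [4, 4]]
Verify stationarity: grad f(x*) = H x* + g = (0, 0).
Eigenvalues of H: 0, 8.
H has a zero eigenvalue (singular; positive semidefinite but not definite), so H is neither positive definite, negative definite, nor indefinite. The second-order test alone is inconclusive -> degen.
(Indeed, f is constant along the null direction of H through x*, so x* is not a strict local extremum.)

degen
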